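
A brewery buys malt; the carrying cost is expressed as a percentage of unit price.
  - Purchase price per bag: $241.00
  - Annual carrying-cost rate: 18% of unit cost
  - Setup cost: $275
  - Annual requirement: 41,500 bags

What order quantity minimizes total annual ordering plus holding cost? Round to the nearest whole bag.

H = i·C = 0.18 × $241 = $43.3800 per bag-year
Q* = √(2·D·S / H) = √(2·41,500·275 / 43.38) = √526,164.1 ≈ 725.37

725 bags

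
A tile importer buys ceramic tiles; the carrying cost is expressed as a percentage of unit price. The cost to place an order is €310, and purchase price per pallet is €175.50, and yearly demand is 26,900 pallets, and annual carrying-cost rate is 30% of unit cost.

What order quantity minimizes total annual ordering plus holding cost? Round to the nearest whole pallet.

563 pallets

Carrying cost H = €175.5 × 30% = €52.6500/pallet/yr
Q* = √(2·D·S / H) = √(2·26,900·310 / 52.65) = √316,771.1 ≈ 562.82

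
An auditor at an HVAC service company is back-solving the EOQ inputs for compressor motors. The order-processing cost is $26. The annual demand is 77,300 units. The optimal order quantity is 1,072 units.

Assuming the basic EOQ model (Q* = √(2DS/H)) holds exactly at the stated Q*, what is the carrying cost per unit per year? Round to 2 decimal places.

$3.50

EOQ relation: Q² = 2DS/H, so rearrange for the unknown.
H = 2DS / Q² = 2 × 77,300 × 26 / 1,072² = 3.4978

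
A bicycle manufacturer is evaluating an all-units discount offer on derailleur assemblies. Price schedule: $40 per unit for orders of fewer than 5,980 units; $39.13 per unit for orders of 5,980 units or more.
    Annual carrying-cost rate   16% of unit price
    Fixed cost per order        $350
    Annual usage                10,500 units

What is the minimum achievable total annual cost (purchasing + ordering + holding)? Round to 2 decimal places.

H₁ = 16%×$40 = $6.4000;  H₂ = 16%×$39.13 = $6.2608
EOQ₁ = √(2×10,500×350/6.4000) = 1,071.65  (< 5,980, feasible at tier 1)
EOQ₂ = √(2×10,500×350/6.2608) = 1,083.50  (< 5,980 → use Q = 5,980 at tier-2 price)
TC(tier 1 (EOQ₁), Q≈1,071.7) = $426,858.57
TC(tier 2, Q≈5,980.0) = $430,199.34
Minimum at tier 1 (EOQ₁): $426,858.57

$426,858.57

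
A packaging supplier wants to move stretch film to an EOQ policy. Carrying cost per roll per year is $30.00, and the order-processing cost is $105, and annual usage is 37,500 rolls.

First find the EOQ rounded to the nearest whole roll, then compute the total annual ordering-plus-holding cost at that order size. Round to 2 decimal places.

Q* = √(2·D·S / H) = √(2·37,500·105 / 30) = √262,500.0 ≈ 512.35 → Q = 512 rolls
Annual ordering cost = (D/Q)·S = (37,500/512) × 105 = $7,690.43
Annual holding cost  = (Q/2)·H = (512/2) × 30 = $7,680.00
Total = $7,690.43 + $7,680.00 = $15,370.43

$15,370.43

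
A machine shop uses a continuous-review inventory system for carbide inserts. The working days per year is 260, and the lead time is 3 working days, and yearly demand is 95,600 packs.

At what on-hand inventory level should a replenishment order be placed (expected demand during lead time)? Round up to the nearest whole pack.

Daily demand d = 95,600 / 260 = 367.692 packs/day
Demand during lead time = 367.692 × 3 = 1,103.08
Reorder point = 1,103.08 → round up

1,104 packs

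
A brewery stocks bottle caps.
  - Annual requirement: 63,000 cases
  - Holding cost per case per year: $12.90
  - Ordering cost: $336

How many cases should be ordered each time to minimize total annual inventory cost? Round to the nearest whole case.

EOQ = √(2DS/H) = √(2 × 63,000 × 336 / 12.9)
    = √(3,281,860.47) ≈ 1,811.59

1,812 cases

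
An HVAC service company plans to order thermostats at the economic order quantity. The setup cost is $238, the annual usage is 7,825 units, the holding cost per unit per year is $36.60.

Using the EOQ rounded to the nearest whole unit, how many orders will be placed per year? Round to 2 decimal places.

24.53 orders per year

Optimal lot size Q* = (2 × 7,825 × $238 / $36.6)^½ ≈ 319.01 → Q = 319
N = D/Q = 7,825/319 ≈ 24.530 orders/yr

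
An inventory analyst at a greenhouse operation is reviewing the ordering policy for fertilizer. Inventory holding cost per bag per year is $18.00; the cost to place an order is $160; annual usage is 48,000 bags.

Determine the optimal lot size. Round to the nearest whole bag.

Q* = √(2·D·S / H) = √(2·48,000·160 / 18) = √853,333.3 ≈ 923.76

924 bags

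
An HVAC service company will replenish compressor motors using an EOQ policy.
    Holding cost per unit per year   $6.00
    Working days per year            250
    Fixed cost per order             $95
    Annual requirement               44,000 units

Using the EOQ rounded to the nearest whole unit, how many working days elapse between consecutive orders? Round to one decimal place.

6.7 days

Q* = √(2·D·S / H) = √(2·44,000·95 / 6) = √1,393,333.3 ≈ 1,180.40 → Q = 1,180 units
T = Q/D × 250 days = 1,180/44,000 × 250 = 6.705 days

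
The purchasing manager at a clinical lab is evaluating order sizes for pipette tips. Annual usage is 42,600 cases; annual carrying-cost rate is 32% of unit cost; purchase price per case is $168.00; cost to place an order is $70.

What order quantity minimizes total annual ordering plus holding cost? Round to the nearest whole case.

Holding cost per case per year: H = 32% × $168 = $53.7600
2DS/H = 2·42,600·70/53.76 = 110,937.50
EOQ = √110,937.50 ≈ 333.07

333 cases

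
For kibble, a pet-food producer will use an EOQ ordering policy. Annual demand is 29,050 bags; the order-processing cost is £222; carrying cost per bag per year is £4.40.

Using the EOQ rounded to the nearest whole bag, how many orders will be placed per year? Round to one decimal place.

17.0 orders per year

Q* = √(2·D·S / H) = √(2·29,050·222 / 4.4) = √2,931,409.1 ≈ 1,712.14 → Q = 1,712
N = D/Q = 29,050/1,712 ≈ 16.968 orders/yr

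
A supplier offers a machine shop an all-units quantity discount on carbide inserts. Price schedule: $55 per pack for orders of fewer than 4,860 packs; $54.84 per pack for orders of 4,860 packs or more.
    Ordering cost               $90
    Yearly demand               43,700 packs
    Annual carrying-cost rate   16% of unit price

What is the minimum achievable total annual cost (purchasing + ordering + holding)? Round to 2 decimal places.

$2,411,819.90

H₁ = 16%×$55 = $8.8000;  H₂ = 16%×$54.84 = $8.7744
EOQ₁ = √(2×43,700×90/8.8000) = 945.44  (< 4,860, feasible at tier 1)
EOQ₂ = √(2×43,700×90/8.7744) = 946.82  (< 4,860 → use Q = 4,860 at tier-2 price)
TC(tier 1 (EOQ₁), Q≈945.4) = $2,411,819.90
TC(tier 2, Q≈4,860.0) = $2,418,639.05
Minimum at tier 1 (EOQ₁): $2,411,819.90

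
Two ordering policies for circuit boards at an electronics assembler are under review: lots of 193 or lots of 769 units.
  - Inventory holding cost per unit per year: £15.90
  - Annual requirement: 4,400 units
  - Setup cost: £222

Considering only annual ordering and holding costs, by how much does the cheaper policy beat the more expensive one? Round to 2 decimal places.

Annual cost at Q: ordering D·S/Q plus holding Q·H/2.
TC(193) = (4,400/193)×222 + (193/2)×15.9 = £6,595.49
TC(769) = (4,400/769)×222 + (769/2)×15.9 = £7,383.77
Lots of 193 are cheaper by £788.28.

£788.28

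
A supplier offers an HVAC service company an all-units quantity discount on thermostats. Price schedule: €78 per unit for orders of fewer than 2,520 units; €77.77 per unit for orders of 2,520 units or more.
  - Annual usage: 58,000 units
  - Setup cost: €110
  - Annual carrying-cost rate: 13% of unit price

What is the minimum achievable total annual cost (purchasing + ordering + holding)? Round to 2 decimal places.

€4,525,930.47

H₁ = 13%×€78 = €10.1400;  H₂ = 13%×€77.77 = €10.1101
EOQ₁ = √(2×58,000×110/10.1400) = 1,121.78  (< 2,520, feasible at tier 1)
EOQ₂ = √(2×58,000×110/10.1101) = 1,123.43  (< 2,520 → use Q = 2,520 at tier-2 price)
TC(tier 1 (EOQ₁), Q≈1,121.8) = €4,535,374.81
TC(tier 2, Q≈2,520.0) = €4,525,930.47
Minimum at tier 2: €4,525,930.47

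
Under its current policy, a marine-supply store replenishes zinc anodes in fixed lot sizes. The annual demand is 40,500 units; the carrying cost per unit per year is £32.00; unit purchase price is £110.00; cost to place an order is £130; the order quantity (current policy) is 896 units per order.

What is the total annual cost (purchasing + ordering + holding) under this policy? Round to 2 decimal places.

£4,475,212.12

Orders/yr = 40,500/896 = 45.201; ordering cost = 45.201 × £130 = £5,876.12
Average inventory = 896/2 = 448; holding cost = 448 × £32 = £14,336.00
Purchase cost = D·C = 40,500 × 110 = £4,455,000.00
Total = £5,876.12 + £14,336.00 + £4,455,000.00 = £4,475,212.12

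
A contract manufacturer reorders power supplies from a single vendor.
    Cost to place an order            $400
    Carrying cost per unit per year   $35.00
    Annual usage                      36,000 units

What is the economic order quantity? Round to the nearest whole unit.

2DS/H = 2·36,000·400/35 = 822,857.14
EOQ = √822,857.14 ≈ 907.11

907 units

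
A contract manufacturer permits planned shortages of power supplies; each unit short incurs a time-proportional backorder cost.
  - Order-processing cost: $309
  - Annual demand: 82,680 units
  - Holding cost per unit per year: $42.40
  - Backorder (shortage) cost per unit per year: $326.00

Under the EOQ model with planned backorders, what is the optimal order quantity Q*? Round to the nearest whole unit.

1,167 units

Basic EOQ = √(2·82,680·309/42.4) = 1,097.770
Backorder adjustment √((H+b)/b) = √((42.4+326)/326) = 1.0630
Q* = 1,097.770 × 1.0630 ≈ 1,166.98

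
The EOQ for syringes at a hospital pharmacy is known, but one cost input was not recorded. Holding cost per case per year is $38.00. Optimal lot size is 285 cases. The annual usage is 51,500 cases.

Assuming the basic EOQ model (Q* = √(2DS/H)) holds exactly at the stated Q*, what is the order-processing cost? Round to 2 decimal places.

$29.97

From Q* = √(2DS/H) ⇒ Q*² = 2DS/H.
S = Q²H / (2D) = 285² × 38 / (2 × 51,500) = 29.9665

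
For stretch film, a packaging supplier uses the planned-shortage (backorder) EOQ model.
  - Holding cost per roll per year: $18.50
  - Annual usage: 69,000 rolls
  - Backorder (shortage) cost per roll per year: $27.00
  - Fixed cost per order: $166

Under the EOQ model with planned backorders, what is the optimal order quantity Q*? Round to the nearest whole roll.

Basic EOQ = √(2·69,000·166/18.5) = 1,112.776
Backorder adjustment √((H+b)/b) = √((18.5+27)/27) = 1.2981
Q* = 1,112.776 × 1.2981 ≈ 1,444.55

1,445 rolls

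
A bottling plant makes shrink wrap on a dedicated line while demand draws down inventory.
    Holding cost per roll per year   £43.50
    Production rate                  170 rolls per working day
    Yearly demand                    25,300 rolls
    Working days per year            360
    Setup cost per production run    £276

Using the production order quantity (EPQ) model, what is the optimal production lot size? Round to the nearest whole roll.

d = 25,300/360 = 70.2778 rolls/day;  effective holding cost H(1 − d/p) = 43.5·(1 − 70.2778/170) = 25.51716
Q* = √(2DS / H_eff) = √(2·25,300·276 / 25.51716) ≈ 739.80

740 rolls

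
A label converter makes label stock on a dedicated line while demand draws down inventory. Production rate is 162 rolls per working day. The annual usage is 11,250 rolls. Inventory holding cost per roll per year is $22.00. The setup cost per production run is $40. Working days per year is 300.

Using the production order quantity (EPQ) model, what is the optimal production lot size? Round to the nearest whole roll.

d = 11,250/300 = 37.5000 rolls/day;  effective holding cost H(1 − d/p) = 22·(1 − 37.5000/162) = 16.90741
Q* = √(2DS / H_eff) = √(2·11,250·40 / 16.90741) ≈ 230.72

231 rolls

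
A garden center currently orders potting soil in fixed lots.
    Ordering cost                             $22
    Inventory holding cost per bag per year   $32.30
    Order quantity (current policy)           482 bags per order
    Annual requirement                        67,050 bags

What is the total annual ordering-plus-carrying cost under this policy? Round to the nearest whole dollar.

$10,845

Annual ordering cost = (D/Q)·S = (67,050/482) × 22 = $3,060.37
Annual holding cost  = (Q/2)·H = (482/2) × 32.3 = $7,784.30
Total = $3,060.37 + $7,784.30 = $10,844.67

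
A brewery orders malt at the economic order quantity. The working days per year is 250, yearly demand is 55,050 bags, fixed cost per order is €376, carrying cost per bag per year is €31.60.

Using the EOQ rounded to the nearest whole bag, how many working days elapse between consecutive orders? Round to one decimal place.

Optimal lot size Q* = (2 × 55,050 × €376 / €31.6)^½ ≈ 1,144.57 → Q = 1,145 bags
T = Q/D × 250 days = 1,145/55,050 × 250 = 5.200 days

5.2 days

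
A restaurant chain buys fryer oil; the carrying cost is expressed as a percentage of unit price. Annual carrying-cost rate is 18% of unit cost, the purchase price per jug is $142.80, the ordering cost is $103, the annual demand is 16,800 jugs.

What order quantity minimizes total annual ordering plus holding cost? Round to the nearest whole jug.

H = i·C = 0.18 × $142.8 = $25.7040 per jug-year
2DS/H = 2·16,800·103/25.704 = 134,640.52
EOQ = √134,640.52 ≈ 366.93

367 jugs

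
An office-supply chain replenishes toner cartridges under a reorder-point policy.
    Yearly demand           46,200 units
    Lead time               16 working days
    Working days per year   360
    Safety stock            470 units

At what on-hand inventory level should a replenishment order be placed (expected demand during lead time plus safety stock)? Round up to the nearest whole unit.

Daily demand d = 46,200 / 360 = 128.333 units/day
Demand during lead time = 128.333 × 16 = 2,053.33
Reorder point = 2,053.33 + 470 = 2,523.33 → round up

2,524 units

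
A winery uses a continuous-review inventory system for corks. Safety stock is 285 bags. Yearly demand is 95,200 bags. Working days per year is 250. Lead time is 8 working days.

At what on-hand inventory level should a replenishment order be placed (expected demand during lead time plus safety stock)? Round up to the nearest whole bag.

3,332 bags

Daily demand d = 95,200 / 250 = 380.800 bags/day
Demand during lead time = 380.800 × 8 = 3,046.40
Reorder point = 3,046.40 + 285 = 3,331.40 → round up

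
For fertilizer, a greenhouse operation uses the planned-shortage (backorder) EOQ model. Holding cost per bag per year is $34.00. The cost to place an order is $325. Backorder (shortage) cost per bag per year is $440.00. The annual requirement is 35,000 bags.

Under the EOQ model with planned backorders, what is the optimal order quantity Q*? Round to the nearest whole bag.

Q* = √(2DS/H) · √((H + b)/b)
   = √(2 × 35,000 × 325 / 34) · √((34 + 440) / 440)
   = 817.996 × 1.0379 ≈ 849.01

849 bags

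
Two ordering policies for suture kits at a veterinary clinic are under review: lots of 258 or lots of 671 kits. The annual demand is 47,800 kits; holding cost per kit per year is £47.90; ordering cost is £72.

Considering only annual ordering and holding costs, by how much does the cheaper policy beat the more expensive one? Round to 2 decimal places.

£1,680.88

For each Q, cost = (D/Q)·S + (Q/2)·H.
TC(258) = (47,800/258)×72 + (258/2)×47.9 = £19,518.63
TC(671) = (47,800/671)×72 + (671/2)×47.9 = £21,199.51
Lots of 258 are cheaper by £1,680.88.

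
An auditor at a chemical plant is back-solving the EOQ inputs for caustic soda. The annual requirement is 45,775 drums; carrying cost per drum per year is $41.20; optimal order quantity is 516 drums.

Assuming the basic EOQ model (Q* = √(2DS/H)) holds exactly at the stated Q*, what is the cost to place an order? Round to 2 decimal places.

From Q* = √(2DS/H) ⇒ Q*² = 2DS/H.
S = Q²H / (2D) = 516² × 41.2 / (2 × 45,775) = 119.8225

$119.82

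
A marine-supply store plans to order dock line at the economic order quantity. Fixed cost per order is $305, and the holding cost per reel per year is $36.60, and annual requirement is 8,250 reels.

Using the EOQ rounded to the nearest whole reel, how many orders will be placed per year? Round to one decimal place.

22.2 orders per year

2DS/H = 2·8,250·305/36.6 = 137,500.00
EOQ = √137,500.00 ≈ 370.81 → Q = 371
N = D/Q = 8,250/371 ≈ 22.237 orders/yr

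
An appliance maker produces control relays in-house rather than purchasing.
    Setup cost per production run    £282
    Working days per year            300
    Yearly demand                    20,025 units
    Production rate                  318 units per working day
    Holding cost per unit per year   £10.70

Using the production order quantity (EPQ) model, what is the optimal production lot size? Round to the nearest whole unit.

1,156 units

Daily demand d = 20,025/300 = 66.750; p = 318; 1 − d/p = 0.79009
EPQ = √(2DS / (H(1 − d/p)))
    = √(2 × 20,025 × 282 / (10.7 × 0.79009)) ≈ 1,155.83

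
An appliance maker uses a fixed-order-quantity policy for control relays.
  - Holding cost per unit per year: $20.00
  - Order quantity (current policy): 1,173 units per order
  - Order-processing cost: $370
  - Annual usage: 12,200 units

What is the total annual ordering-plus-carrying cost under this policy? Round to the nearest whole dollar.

Orders/yr = 12,200/1,173 = 10.401; ordering cost = 10.401 × $370 = $3,848.25
Average inventory = 1,173/2 = 586.5; holding cost = 586.5 × $20 = $11,730.00
Total = $3,848.25 + $11,730.00 = $15,578.25

$15,578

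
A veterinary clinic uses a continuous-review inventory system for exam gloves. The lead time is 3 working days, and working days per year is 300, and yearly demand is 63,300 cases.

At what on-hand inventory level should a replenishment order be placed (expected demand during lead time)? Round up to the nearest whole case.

Daily demand d = 63,300 / 300 = 211.000 cases/day
Demand during lead time = 211.000 × 3 = 633.00
Reorder point = 633.00 → round up

633 cases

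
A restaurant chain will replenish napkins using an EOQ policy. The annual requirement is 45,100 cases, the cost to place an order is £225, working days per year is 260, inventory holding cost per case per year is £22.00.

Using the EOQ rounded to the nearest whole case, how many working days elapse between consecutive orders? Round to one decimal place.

2DS/H = 2·45,100·225/22 = 922,500.00
EOQ = √922,500.00 ≈ 960.47 → Q = 960 cases
Days between orders = 260 / (D/Q) = 260 / 46.979 ≈ 5.534

5.5 days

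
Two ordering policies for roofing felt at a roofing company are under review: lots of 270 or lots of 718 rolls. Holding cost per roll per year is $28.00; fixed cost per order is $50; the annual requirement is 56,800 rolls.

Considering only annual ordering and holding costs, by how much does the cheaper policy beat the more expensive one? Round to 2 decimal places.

For each Q, cost = (D/Q)·S + (Q/2)·H.
TC(270) = (56,800/270)×50 + (270/2)×28 = $14,298.52
TC(718) = (56,800/718)×50 + (718/2)×28 = $14,007.43
Cheaper: Q = 718.  Difference = $291.09

$291.09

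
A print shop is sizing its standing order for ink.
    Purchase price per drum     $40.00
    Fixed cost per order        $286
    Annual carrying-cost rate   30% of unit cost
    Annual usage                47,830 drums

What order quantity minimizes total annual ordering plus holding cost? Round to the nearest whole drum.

1,510 drums

H = i·C = 0.3 × $40 = $12.0000 per drum-year
2DS/H = 2·47,830·286/12 = 2,279,896.67
EOQ = √2,279,896.67 ≈ 1,509.93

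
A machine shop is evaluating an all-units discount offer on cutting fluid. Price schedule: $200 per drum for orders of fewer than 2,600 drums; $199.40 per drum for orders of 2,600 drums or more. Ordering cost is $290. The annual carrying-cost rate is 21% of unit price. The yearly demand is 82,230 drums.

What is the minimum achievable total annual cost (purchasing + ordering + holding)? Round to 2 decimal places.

H₁ = 21%×$200 = $42.0000;  H₂ = 21%×$199.40 = $41.8740
EOQ₁ = √(2×82,230×290/42.0000) = 1,065.63  (< 2,600, feasible at tier 1)
EOQ₂ = √(2×82,230×290/41.8740) = 1,067.23  (< 2,600 → use Q = 2,600 at tier-2 price)
TC(tier 1 (EOQ₁), Q≈1,065.6) = $16,490,756.26
TC(tier 2, Q≈2,600.0) = $16,460,270.01
Minimum at tier 2: $16,460,270.01

$16,460,270.01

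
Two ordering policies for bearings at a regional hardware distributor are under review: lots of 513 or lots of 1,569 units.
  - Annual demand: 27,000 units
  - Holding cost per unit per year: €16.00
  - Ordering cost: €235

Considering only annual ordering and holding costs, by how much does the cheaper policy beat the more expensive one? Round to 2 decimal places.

€123.56

Annual cost at Q: ordering D·S/Q plus holding Q·H/2.
TC(513) = (27,000/513)×235 + (513/2)×16 = €16,472.42
TC(1,569) = (27,000/1,569)×235 + (1,569/2)×16 = €16,595.98
Cheaper: Q = 513.  Difference = €123.56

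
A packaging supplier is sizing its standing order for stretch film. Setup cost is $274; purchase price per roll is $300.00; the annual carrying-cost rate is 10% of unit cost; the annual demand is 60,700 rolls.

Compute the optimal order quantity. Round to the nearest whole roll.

1,053 rolls

Carrying cost H = $300 × 10% = $30.0000/roll/yr
2DS/H = 2·60,700·274/30 = 1,108,786.67
EOQ = √1,108,786.67 ≈ 1,052.99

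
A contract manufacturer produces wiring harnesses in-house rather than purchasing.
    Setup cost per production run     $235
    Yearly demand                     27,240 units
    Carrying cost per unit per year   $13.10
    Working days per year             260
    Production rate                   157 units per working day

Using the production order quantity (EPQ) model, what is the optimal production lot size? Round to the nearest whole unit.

1,714 units

Daily demand d = 27,240/260 = 104.769; p = 157; 1 − d/p = 0.33268
EPQ = √(2DS / (H(1 − d/p)))
    = √(2 × 27,240 × 235 / (13.1 × 0.33268)) ≈ 1,713.97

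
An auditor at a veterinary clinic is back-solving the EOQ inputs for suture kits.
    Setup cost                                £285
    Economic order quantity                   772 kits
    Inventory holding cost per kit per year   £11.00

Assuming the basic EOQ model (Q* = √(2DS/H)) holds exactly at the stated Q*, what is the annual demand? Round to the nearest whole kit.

From Q* = √(2DS/H) ⇒ Q*² = 2DS/H.
D = Q²H / (2S) = 772² × 11 / (2 × 285) = 11,501.45

11,501 kits per year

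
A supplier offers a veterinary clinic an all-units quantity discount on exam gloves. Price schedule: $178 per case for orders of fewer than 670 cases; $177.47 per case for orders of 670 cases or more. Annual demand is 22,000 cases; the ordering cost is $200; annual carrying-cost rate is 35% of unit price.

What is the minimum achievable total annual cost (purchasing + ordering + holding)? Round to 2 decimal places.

H₁ = 35%×$178 = $62.3000;  H₂ = 35%×$177.47 = $62.1145
EOQ₁ = √(2×22,000×200/62.3000) = 375.84  (< 670, feasible at tier 1)
EOQ₂ = √(2×22,000×200/62.1145) = 376.40  (< 670 → use Q = 670 at tier-2 price)
TC(tier 1 (EOQ₁), Q≈375.8) = $3,939,414.53
TC(tier 2, Q≈670.0) = $3,931,715.52
Minimum at tier 2: $3,931,715.52

$3,931,715.52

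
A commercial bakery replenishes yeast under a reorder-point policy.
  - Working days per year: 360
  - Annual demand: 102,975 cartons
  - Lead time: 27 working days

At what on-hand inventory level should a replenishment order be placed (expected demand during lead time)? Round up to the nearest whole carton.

Daily demand d = 102,975 / 360 = 286.042 cartons/day
Demand during lead time = 286.042 × 27 = 7,723.13
Reorder point = 7,723.13 → round up

7,724 cartons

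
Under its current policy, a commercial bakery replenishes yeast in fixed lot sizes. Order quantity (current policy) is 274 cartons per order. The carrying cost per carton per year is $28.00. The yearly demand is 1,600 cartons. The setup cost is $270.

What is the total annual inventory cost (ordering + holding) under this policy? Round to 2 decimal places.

Ordering: D/Q × S = 1,600/274 × $270 = $1,576.64
Holding:  Q/2 × H = 274/2 × $28 = $3,836.00
Total = $1,576.64 + $3,836.00 = $5,412.64

$5,412.64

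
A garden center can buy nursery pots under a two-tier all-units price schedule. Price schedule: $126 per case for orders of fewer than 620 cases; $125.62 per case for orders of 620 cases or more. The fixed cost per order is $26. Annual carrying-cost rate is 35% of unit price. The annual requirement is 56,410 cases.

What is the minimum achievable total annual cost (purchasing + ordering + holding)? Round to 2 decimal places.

$7,102,219.55

H₁ = 35%×$126 = $44.1000;  H₂ = 35%×$125.62 = $43.9670
EOQ₁ = √(2×56,410×26/44.1000) = 257.91  (< 620, feasible at tier 1)
EOQ₂ = √(2×56,410×26/43.9670) = 258.30  (< 620 → use Q = 620 at tier-2 price)
TC(tier 1 (EOQ₁), Q≈257.9) = $7,119,033.63
TC(tier 2, Q≈620.0) = $7,102,219.55
Minimum at tier 2: $7,102,219.55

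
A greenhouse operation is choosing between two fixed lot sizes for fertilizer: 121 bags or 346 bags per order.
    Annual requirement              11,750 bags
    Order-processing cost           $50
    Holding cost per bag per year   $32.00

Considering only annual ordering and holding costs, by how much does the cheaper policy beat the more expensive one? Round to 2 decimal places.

$442.60

For each Q, cost = (D/Q)·S + (Q/2)·H.
TC(121) = (11,750/121)×50 + (121/2)×32 = $6,791.37
TC(346) = (11,750/346)×50 + (346/2)×32 = $7,233.98
Cheaper: Q = 121.  Difference = $442.60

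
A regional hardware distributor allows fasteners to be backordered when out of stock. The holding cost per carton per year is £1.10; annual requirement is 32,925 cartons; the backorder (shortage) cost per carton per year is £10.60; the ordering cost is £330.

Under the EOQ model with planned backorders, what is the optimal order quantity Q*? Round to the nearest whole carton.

Basic EOQ = √(2·32,925·330/1.1) = 4,444.660
Backorder adjustment √((H+b)/b) = √((1.1+10.6)/10.6) = 1.0506
Q* = 4,444.660 × 1.0506 ≈ 4,669.59

4,670 cartons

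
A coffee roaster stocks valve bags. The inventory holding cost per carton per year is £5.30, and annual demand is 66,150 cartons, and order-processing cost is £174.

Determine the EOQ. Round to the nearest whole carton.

2,084 cartons

Optimal lot size Q* = (2 × 66,150 × £174 / £5.3)^½ ≈ 2,084.09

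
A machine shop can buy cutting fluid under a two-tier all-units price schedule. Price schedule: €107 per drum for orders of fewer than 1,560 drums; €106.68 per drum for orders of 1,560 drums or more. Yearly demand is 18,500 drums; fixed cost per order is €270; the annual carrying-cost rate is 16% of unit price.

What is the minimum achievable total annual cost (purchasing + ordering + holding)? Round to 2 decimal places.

€1,990,095.59

H₁ = 16%×€107 = €17.1200;  H₂ = 16%×€106.68 = €17.0688
EOQ₁ = √(2×18,500×270/17.1200) = 763.89  (< 1,560, feasible at tier 1)
EOQ₂ = √(2×18,500×270/17.0688) = 765.03  (< 1,560 → use Q = 1,560 at tier-2 price)
TC(tier 1 (EOQ₁), Q≈763.9) = €1,992,577.80
TC(tier 2, Q≈1,560.0) = €1,990,095.59
Minimum at tier 2: €1,990,095.59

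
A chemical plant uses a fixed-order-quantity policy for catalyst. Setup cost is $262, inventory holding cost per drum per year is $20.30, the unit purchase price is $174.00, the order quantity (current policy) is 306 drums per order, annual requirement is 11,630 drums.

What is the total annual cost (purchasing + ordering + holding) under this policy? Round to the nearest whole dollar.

$2,036,684

Orders/yr = 11,630/306 = 38.007; ordering cost = 38.007 × $262 = $9,957.71
Average inventory = 306/2 = 153; holding cost = 153 × $20.3 = $3,105.90
Purchase cost = D·C = 11,630 × 174 = $2,023,620.00
Total = $9,957.71 + $3,105.90 + $2,023,620.00 = $2,036,683.61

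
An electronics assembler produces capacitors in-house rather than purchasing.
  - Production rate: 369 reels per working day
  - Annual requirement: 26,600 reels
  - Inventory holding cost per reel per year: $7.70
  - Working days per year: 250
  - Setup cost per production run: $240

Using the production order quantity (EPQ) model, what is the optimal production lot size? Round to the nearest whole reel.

d = 26,600/250 = 106.4000 reels/day;  effective holding cost H(1 − d/p) = 7.7·(1 − 106.4000/369) = 5.47973
Q* = √(2DS / H_eff) = √(2·26,600·240 / 5.47973) ≈ 1,526.45

1,526 reels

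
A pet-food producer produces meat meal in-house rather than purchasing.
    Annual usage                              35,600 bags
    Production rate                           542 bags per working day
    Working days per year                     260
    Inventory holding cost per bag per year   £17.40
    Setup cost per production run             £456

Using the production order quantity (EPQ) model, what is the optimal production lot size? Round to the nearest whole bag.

d = 35,600/260 = 136.9231 bags/day;  effective holding cost H(1 − d/p) = 17.4·(1 − 136.9231/542) = 13.00431
Q* = √(2DS / H_eff) = √(2·35,600·456 / 13.00431) ≈ 1,580.08

1,580 bags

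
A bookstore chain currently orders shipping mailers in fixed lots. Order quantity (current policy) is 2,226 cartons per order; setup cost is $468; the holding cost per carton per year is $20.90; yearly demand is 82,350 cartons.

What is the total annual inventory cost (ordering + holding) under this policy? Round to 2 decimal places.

Annual ordering cost = (D/Q)·S = (82,350/2,226) × 468 = $17,313.48
Annual holding cost  = (Q/2)·H = (2,226/2) × 20.9 = $23,261.70
Total = $17,313.48 + $23,261.70 = $40,575.18

$40,575.18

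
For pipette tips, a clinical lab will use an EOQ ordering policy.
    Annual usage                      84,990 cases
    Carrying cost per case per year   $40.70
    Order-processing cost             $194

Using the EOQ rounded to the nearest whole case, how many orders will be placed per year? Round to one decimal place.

2DS/H = 2·84,990·194/40.7 = 810,224.08
EOQ = √810,224.08 ≈ 900.12 → Q = 900
N = D/Q = 84,990/900 ≈ 94.433 orders/yr

94.4 orders per year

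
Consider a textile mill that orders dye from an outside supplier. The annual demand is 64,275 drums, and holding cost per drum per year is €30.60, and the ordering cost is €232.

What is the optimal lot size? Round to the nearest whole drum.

987 drums

2DS/H = 2·64,275·232/30.6 = 974,627.45
EOQ = √974,627.45 ≈ 987.23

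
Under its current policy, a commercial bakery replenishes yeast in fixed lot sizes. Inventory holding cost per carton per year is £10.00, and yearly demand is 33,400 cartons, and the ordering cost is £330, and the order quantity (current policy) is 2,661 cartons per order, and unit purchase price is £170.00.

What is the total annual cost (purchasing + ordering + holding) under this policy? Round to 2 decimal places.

Annual ordering cost = (D/Q)·S = (33,400/2,661) × 330 = £4,142.05
Annual holding cost  = (Q/2)·H = (2,661/2) × 10 = £13,305.00
Purchase cost = D·C = 33,400 × 170 = £5,678,000.00
Total = £4,142.05 + £13,305.00 + £5,678,000.00 = £5,695,447.05

£5,695,447.05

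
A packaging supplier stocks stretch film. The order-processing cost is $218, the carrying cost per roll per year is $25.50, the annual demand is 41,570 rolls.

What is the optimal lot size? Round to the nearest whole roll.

2DS/H = 2·41,570·218/25.5 = 710,765.49
EOQ = √710,765.49 ≈ 843.07

843 rolls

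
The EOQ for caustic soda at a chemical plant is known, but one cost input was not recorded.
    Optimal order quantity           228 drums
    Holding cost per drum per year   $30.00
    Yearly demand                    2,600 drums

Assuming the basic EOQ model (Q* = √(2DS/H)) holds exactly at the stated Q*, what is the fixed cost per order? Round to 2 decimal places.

Since Q* = (2DS/H)^½, squaring gives Q*²·H = 2DS.
S = Q²H / (2D) = 228² × 30 / (2 × 2,600) = 299.9077

$299.91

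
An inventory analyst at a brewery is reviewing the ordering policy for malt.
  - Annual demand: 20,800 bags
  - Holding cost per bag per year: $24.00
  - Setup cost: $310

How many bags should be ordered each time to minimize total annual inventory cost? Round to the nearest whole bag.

Q* = √(2·D·S / H) = √(2·20,800·310 / 24) = √537,333.3 ≈ 733.03

733 bags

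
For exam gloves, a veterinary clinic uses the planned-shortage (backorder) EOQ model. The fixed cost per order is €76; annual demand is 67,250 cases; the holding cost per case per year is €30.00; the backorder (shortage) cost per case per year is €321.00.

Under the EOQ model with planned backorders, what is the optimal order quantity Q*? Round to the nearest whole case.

610 cases

Basic EOQ = √(2·67,250·76/30) = 583.724
Backorder adjustment √((H+b)/b) = √((30+321)/321) = 1.0457
Q* = 583.724 × 1.0457 ≈ 610.39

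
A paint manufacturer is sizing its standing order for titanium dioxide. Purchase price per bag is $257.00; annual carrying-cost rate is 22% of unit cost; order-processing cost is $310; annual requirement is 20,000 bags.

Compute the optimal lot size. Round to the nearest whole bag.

468 bags

Carrying cost H = $257 × 22% = $56.5400/bag/yr
EOQ = √(2DS/H) = √(2 × 20,000 × 310 / 56.54)
    = √(219,313.76) ≈ 468.31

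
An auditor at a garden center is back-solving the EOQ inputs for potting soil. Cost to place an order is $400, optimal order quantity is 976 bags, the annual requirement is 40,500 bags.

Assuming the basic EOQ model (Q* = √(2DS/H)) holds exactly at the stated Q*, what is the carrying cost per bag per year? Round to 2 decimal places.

Since Q* = (2DS/H)^½, squaring gives Q*²·H = 2DS.
H = 2DS / Q² = 2 × 40,500 × 400 / 976² = 34.0130

$34.01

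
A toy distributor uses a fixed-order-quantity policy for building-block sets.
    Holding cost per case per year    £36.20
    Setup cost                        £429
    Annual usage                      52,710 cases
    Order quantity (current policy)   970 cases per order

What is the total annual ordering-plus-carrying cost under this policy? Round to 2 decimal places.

£40,868.95

Orders/yr = 52,710/970 = 54.340; ordering cost = 54.340 × £429 = £23,311.95
Average inventory = 970/2 = 485; holding cost = 485 × £36.2 = £17,557.00
Total = £23,311.95 + £17,557.00 = £40,868.95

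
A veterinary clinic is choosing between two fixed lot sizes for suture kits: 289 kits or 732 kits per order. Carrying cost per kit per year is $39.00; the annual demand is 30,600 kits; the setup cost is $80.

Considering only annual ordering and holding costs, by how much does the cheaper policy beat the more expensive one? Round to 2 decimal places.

Annual cost at Q: ordering D·S/Q plus holding Q·H/2.
TC(289) = (30,600/289)×80 + (289/2)×39 = $14,106.09
TC(732) = (30,600/732)×80 + (732/2)×39 = $17,618.26
Cheaper: Q = 289.  Difference = $3,512.17

$3,512.17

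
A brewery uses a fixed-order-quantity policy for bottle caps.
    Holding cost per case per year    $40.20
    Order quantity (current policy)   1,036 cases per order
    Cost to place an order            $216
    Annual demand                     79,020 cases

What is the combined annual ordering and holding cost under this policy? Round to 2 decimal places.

Orders/yr = 79,020/1,036 = 76.274; ordering cost = 76.274 × $216 = $16,475.21
Average inventory = 1,036/2 = 518; holding cost = 518 × $40.2 = $20,823.60
Total = $16,475.21 + $20,823.60 = $37,298.81

$37,298.81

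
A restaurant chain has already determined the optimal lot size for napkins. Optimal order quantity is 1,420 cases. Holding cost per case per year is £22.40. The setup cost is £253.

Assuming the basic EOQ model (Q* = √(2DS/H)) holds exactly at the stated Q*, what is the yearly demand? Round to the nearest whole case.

EOQ relation: Q² = 2DS/H, so rearrange for the unknown.
D = Q²H / (2S) = 1,420² × 22.4 / (2 × 253) = 89,263.56

89,264 cases per year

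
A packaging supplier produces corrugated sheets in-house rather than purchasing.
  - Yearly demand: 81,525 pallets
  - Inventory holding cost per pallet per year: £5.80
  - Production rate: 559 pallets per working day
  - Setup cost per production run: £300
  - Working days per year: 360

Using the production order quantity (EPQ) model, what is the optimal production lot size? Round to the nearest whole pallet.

Daily demand d = 81,525/360 = 226.458; p = 559; 1 − d/p = 0.59489
EPQ = √(2DS / (H(1 − d/p)))
    = √(2 × 81,525 × 300 / (5.8 × 0.59489)) ≈ 3,765.22

3,765 pallets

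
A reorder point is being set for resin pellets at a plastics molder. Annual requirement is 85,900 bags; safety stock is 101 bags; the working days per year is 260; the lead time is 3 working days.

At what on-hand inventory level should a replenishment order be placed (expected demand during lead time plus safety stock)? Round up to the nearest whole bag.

1,093 bags

Daily demand d = 85,900 / 260 = 330.385 bags/day
Demand during lead time = 330.385 × 3 = 991.15
Reorder point = 991.15 + 101 = 1,092.15 → round up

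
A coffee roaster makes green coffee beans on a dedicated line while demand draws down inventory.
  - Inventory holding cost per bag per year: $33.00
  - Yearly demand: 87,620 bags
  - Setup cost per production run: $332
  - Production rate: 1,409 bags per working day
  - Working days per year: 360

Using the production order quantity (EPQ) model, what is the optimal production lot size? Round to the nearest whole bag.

1,460 bags

d = 87,620/360 = 243.3889 bags/day;  effective holding cost H(1 − d/p) = 33·(1 − 243.3889/1409) = 27.29962
Q* = √(2DS / H_eff) = √(2·87,620·332 / 27.29962) ≈ 1,459.85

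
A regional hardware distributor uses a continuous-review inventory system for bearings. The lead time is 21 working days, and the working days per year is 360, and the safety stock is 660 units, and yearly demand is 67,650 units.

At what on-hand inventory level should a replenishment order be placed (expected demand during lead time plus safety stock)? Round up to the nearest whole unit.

Daily demand d = 67,650 / 360 = 187.917 units/day
Demand during lead time = 187.917 × 21 = 3,946.25
Reorder point = 3,946.25 + 660 = 4,606.25 → round up

4,607 units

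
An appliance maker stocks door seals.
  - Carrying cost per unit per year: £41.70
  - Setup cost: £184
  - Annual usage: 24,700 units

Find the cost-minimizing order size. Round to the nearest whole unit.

EOQ = √(2DS/H) = √(2 × 24,700 × 184 / 41.7)
    = √(217,976.02) ≈ 466.88

467 units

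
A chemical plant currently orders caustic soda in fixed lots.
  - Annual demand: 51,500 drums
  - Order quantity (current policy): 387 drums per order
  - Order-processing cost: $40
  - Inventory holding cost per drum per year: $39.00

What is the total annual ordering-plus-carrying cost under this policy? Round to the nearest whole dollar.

$12,869

Ordering: D/Q × S = 51,500/387 × $40 = $5,323.00
Holding:  Q/2 × H = 387/2 × $39 = $7,546.50
Total = $5,323.00 + $7,546.50 = $12,869.50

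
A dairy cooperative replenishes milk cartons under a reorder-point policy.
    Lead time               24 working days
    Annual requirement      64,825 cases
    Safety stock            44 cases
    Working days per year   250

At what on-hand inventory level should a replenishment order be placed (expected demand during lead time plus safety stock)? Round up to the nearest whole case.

6,268 cases

Daily demand d = 64,825 / 250 = 259.300 cases/day
Demand during lead time = 259.300 × 24 = 6,223.20
Reorder point = 6,223.20 + 44 = 6,267.20 → round up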